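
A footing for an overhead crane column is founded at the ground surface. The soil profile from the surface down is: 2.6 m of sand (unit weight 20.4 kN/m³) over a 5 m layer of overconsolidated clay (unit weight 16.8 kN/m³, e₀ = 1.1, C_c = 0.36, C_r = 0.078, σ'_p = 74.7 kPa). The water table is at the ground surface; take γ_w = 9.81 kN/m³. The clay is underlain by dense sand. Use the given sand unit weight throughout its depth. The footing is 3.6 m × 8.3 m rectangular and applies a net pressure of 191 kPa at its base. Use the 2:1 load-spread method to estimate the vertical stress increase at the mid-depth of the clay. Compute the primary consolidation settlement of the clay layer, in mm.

S_c ≈ 126 mm

Mid-depth of clay below the ground surface: z = 2.6 + 5/2 = 5.1 m.
Total vertical stress at mid-clay: σ_v = 20.4×2.6 + 16.8×2.5 = 95.04 kPa.
Pore pressure: u = 9.81×(5.1 − 0) = 50.031 kPa.
Initial effective stress: σ'_0 = σ_v − u = 95.04 − 50.031 = 45.009 kPa.
Stress increase at mid-clay by the 2:1 spreading method:
Δσ = qBL/((B+z)(L+z)) = 191×3.6×8.3/((3.6+5.1)(8.3+5.1)) = 48.954 kPa
Final effective stress: σ'_f = 45.009 + 48.954 = 93.963 kPa.
σ'_f = 93.963 > σ'_p = 74.7 kPa, so the stress path crosses the preconsolidation pressure — recompression up to σ'_p, then virgin compression beyond:
S_c = H/(1+e₀)·[C_r·log₁₀(σ'_p/σ'_0) + C_c·log₁₀(σ'_f/σ'_p)]
    = 5/2.1 × [0.078×log₁₀(74.7/45.009) + 0.36×log₁₀(93.963/74.7)]
    = 2.381 × [0.017162 + 0.035869] = 0.1263 m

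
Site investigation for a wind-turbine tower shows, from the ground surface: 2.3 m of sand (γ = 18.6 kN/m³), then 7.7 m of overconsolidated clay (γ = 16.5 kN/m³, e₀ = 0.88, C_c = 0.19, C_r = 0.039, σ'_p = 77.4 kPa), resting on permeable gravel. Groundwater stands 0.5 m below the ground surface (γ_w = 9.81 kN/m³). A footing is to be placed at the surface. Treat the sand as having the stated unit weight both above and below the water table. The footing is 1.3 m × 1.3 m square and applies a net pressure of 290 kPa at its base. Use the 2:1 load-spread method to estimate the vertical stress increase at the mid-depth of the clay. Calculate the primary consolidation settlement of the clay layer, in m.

S_c ≈ 0.0111 m

Mid-depth of clay below the ground surface: z = 2.3 + 7.7/2 = 6.15 m.
Total vertical stress at mid-clay: σ_v = 18.6×2.3 + 16.5×3.85 = 106.31 kPa.
Pore pressure: u = 9.81×(6.15 − 0.5) = 55.427 kPa.
Initial effective stress: σ'_0 = σ_v − u = 106.31 − 55.427 = 50.883 kPa.
Stress increase at mid-clay by the 2:1 spreading method:
Δσ = qBL/((B+z)(L+z)) = 290×1.3×1.3/((1.3+6.15)(1.3+6.15)) = 8.8302 kPa
Final effective stress: σ'_f = 50.883 + 8.8302 = 59.713 kPa.
σ'_f = 59.713 ≤ σ'_p = 77.4 kPa, so the clay remains overconsolidated and only the recompression index applies:
S_c = C_r·H/(1+e₀)·log₁₀(σ'_f/σ'_0) = 0.039×7.7/1.88×log₁₀(59.713/50.883)
    = 0.15973 × 0.069496 = 0.0111 m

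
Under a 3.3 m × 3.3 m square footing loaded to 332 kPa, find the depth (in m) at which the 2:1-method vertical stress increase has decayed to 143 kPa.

2:1 spreading — at depth z the loaded area has grown by z in each plan dimension:
qB²/(B+z)² = Δσ_z ⇒ z = B(√(q/Δσ_z) − 1) = 3.3×(√(332/143) − 1) = 1.728 m

z ≈ 1.73 m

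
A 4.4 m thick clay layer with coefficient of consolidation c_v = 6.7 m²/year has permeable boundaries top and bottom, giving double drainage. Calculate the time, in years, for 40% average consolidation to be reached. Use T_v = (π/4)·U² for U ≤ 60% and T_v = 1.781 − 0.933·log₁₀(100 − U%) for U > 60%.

Drainage path length: H_d = H/2 = 2.2 m (double drainage).
U ≤ 60%: T_v = (π/4)·U² = (π/4)×0.4² = 0.12566.
t = T_v·H_d²/c_v = 0.12566×2.2²/6.7 = 0.09078 years.

t ≈ 0.0908 years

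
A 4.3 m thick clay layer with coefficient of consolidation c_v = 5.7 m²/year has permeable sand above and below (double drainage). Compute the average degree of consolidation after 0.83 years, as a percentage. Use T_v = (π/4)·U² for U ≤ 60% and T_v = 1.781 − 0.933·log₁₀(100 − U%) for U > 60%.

U ≈ 93.5 %

Drainage path length: H_d = H/2 = 2.15 m (double drainage).
T_v = c_v·t/H_d² = 5.7×0.83/2.15² = 1.0235.
T_v = 1.0235 corresponds to the U > 60% branch:
U = 1 − 10^((1.781 − T_v)/0.933)/100 = 0.9352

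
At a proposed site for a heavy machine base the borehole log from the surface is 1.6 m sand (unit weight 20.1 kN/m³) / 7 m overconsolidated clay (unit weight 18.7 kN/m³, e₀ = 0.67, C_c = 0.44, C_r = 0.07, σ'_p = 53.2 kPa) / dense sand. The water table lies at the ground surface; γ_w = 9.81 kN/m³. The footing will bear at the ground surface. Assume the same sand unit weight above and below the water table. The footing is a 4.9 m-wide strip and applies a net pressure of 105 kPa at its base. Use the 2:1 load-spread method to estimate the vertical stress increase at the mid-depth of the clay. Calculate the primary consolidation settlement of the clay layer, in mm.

S_c ≈ 512 mm

Mid-depth of clay below the ground surface: z = 1.6 + 7/2 = 5.1 m.
Total vertical stress at mid-clay: σ_v = 20.1×1.6 + 18.7×3.5 = 97.61 kPa.
Pore pressure: u = 9.81×(5.1 − 0) = 50.031 kPa.
Initial effective stress: σ'_0 = σ_v − u = 97.61 − 50.031 = 47.579 kPa.
Stress increase at mid-clay by the 2:1 spreading method:
Δσ = qB/(B+z) = 105×4.9/(4.9+5.1) = 51.45 kPa
Final effective stress: σ'_f = 47.579 + 51.45 = 99.029 kPa.
σ'_f = 99.029 > σ'_p = 53.2 kPa, so the stress path crosses the preconsolidation pressure — recompression up to σ'_p, then virgin compression beyond:
S_c = H/(1+e₀)·[C_r·log₁₀(σ'_p/σ'_0) + C_c·log₁₀(σ'_f/σ'_p)]
    = 7/1.67 × [0.07×log₁₀(53.2/47.579) + 0.44×log₁₀(99.029/53.2)]
    = 4.1916 × [0.0033947 + 0.11873] = 0.5119 m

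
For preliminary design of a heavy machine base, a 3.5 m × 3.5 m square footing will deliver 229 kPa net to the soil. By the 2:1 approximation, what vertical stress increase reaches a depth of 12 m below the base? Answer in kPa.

By the 2:1 method the load spreads at 1 horizontal : 2 vertical, so at depth z the loaded area has grown by z in each plan dimension:
Δσ = qBL/((B+z)(L+z)) = 229×3.5×3.5/((3.5+12)(3.5+12)) = 11.676 kPa

Δσ_z ≈ 11.7 kPa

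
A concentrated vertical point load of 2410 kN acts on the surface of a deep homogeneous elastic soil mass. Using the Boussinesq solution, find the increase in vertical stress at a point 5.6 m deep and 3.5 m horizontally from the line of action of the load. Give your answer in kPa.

Δσ_z ≈ 16.1 kPa

Boussinesq vertical stress below a point load on an elastic half-space:
Δσ_z = 3P/(2πz²) · [1 + (r/z)²]^(−5/2)
r/z = 3.5/5.6 = 0.625; [1+(r/z)²]^(−5/2) = 0.43851.
Δσ_z = 3×2410/(2π×5.6²) × 0.43851 = 36.693 × 0.43851 = 16.09 kPa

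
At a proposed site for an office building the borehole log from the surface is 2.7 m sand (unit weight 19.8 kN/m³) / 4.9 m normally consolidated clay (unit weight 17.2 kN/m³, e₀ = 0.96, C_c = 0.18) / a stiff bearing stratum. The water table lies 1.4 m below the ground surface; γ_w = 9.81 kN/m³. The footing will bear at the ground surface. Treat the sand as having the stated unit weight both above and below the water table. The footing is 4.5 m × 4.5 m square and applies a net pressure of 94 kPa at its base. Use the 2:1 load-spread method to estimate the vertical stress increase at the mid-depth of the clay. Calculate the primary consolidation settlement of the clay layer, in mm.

Mid-depth of clay below the ground surface: z = 2.7 + 4.9/2 = 5.15 m.
Total vertical stress at mid-clay: σ_v = 19.8×2.7 + 17.2×2.45 = 95.6 kPa.
Pore pressure: u = 9.81×(5.15 − 1.4) = 36.788 kPa.
Initial effective stress: σ'_0 = σ_v − u = 95.6 − 36.788 = 58.812 kPa.
Stress increase at mid-clay by the 2:1 spreading method:
Δσ = qBL/((B+z)(L+z)) = 94×4.5×4.5/((4.5+5.15)(4.5+5.15)) = 20.441 kPa
Final effective stress: σ'_f = σ'_0 + Δσ = 58.812 + 20.441 = 79.253 kPa.
Normally consolidated clay, so the full stress increment lies on the virgin compression line:
S_c = C_c·H/(1+e₀)·log₁₀(σ'_f/σ'_0) = 0.18×4.9/(1+0.96)×log₁₀(79.253/58.812)
    = 0.45 × 0.12955 = 0.0583 m

S_c ≈ 58.3 mm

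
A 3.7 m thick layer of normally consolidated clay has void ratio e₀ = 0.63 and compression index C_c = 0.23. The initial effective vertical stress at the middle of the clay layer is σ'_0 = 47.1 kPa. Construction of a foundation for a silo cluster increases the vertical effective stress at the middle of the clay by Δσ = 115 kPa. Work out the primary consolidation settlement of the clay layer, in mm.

S_c ≈ 280 mm

Final effective stress: σ'_f = σ'_0 + Δσ = 47.1 + 115 = 162.1 kPa.
Normally consolidated clay, so the full stress increment lies on the virgin compression line:
S_c = C_c·H/(1+e₀)·log₁₀(σ'_f/σ'_0) = 0.23×3.7/(1+0.63)×log₁₀(162.1/47.1)
    = 0.52209 × 0.53676 = 0.2802 m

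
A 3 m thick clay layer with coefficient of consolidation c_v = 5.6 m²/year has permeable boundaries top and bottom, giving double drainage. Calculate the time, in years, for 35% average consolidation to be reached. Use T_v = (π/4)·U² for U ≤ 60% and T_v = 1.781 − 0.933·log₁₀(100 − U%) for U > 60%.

t ≈ 0.0387 years

Drainage path length: H_d = H/2 = 1.5 m (double drainage).
U ≤ 60%: T_v = (π/4)·U² = (π/4)×0.35² = 0.096211.
t = T_v·H_d²/c_v = 0.096211×1.5²/5.6 = 0.03866 years.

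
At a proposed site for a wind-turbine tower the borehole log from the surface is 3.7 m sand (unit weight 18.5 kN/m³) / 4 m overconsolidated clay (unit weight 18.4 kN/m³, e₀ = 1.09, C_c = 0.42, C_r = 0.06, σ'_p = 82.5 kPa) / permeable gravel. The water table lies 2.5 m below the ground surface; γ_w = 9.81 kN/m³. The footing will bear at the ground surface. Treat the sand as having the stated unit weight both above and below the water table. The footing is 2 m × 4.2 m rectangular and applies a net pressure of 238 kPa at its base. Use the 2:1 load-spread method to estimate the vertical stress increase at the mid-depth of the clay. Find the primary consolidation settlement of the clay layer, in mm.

S_c ≈ 73 mm

Mid-depth of clay below the ground surface: z = 3.7 + 4/2 = 5.7 m.
Total vertical stress at mid-clay: σ_v = 18.5×3.7 + 18.4×2 = 105.25 kPa.
Pore pressure: u = 9.81×(5.7 − 2.5) = 31.392 kPa.
Initial effective stress: σ'_0 = σ_v − u = 105.25 − 31.392 = 73.858 kPa.
Stress increase at mid-clay by the 2:1 spreading method:
Δσ = qBL/((B+z)(L+z)) = 238×2×4.2/((2+5.7)(4.2+5.7)) = 26.226 kPa
Final effective stress: σ'_f = 73.858 + 26.226 = 100.08 kPa.
σ'_f = 100.08 > σ'_p = 82.5 kPa, so the stress path crosses the preconsolidation pressure — recompression up to σ'_p, then virgin compression beyond:
S_c = H/(1+e₀)·[C_r·log₁₀(σ'_p/σ'_0) + C_c·log₁₀(σ'_f/σ'_p)]
    = 4/2.09 × [0.06×log₁₀(82.5/73.858) + 0.42×log₁₀(100.08/82.5)]
    = 1.9139 × [0.0028834 + 0.035235] = 0.07295 m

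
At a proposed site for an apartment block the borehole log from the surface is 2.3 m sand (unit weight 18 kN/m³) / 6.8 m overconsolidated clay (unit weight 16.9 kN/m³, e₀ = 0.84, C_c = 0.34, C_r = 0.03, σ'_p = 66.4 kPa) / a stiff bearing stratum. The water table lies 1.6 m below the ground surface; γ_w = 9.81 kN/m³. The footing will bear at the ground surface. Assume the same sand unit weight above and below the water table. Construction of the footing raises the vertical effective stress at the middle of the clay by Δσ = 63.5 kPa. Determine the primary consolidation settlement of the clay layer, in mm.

S_c ≈ 339 mm

Mid-depth of clay below the ground surface: z = 2.3 + 6.8/2 = 5.7 m.
Total vertical stress at mid-clay: σ_v = 18×2.3 + 16.9×3.4 = 98.86 kPa.
Pore pressure: u = 9.81×(5.7 − 1.6) = 40.221 kPa.
Initial effective stress: σ'_0 = σ_v − u = 98.86 − 40.221 = 58.639 kPa.
Final effective stress: σ'_f = 58.639 + 63.5 = 122.14 kPa.
σ'_f = 122.14 > σ'_p = 66.4 kPa, so the stress path crosses the preconsolidation pressure — recompression up to σ'_p, then virgin compression beyond:
S_c = H/(1+e₀)·[C_r·log₁₀(σ'_p/σ'_0) + C_c·log₁₀(σ'_f/σ'_p)]
    = 6.8/1.84 × [0.03×log₁₀(66.4/58.639) + 0.34×log₁₀(122.14/66.4)]
    = 3.6957 × [0.0016194 + 0.089995] = 0.3386 m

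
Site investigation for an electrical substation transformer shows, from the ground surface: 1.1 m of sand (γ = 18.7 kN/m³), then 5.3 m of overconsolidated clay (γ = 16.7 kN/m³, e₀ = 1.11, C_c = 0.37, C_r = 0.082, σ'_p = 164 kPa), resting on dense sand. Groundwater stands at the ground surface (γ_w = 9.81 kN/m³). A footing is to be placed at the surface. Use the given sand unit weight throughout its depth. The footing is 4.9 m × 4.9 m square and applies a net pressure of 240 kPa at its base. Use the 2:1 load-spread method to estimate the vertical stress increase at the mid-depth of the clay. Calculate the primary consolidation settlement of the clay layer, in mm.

S_c ≈ 118 mm

Mid-depth of clay below the ground surface: z = 1.1 + 5.3/2 = 3.75 m.
Total vertical stress at mid-clay: σ_v = 18.7×1.1 + 16.7×2.65 = 64.825 kPa.
Pore pressure: u = 9.81×(3.75 − 0) = 36.788 kPa.
Initial effective stress: σ'_0 = σ_v − u = 64.825 − 36.788 = 28.037 kPa.
Stress increase at mid-clay by the 2:1 spreading method:
Δσ = qBL/((B+z)(L+z)) = 240×4.9×4.9/((4.9+3.75)(4.9+3.75)) = 77.014 kPa
Final effective stress: σ'_f = 28.037 + 77.014 = 105.05 kPa.
σ'_f = 105.05 ≤ σ'_p = 164 kPa, so the clay remains overconsolidated and only the recompression index applies:
S_c = C_r·H/(1+e₀)·log₁₀(σ'_f/σ'_0) = 0.082×5.3/2.11×log₁₀(105.05/28.037)
    = 0.20597 × 0.57366 = 0.1182 m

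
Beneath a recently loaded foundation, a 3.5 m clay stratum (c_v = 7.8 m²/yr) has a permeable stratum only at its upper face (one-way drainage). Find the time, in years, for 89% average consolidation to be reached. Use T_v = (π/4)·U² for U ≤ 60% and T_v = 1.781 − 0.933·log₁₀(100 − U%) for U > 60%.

t ≈ 1.27 years

Drainage path length: H_d = H = 3.5 m (single drainage).
U > 60%: T_v = 1.781 − 0.933·log₁₀(100 − 89) = 0.80938.
t = T_v·H_d²/c_v = 0.80938×3.5²/7.8 = 1.271 years.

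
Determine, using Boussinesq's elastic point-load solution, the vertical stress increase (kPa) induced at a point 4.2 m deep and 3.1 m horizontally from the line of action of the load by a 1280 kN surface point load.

Δσ_z ≈ 11.7 kPa

Boussinesq vertical stress below a point load on an elastic half-space:
Δσ_z = 3P/(2πz²) · [1 + (r/z)²]^(−5/2)
r/z = 3.1/4.2 = 0.7381; [1+(r/z)²]^(−5/2) = 0.33716.
Δσ_z = 3×1280/(2π×4.2²) × 0.33716 = 34.646 × 0.33716 = 11.68 kPa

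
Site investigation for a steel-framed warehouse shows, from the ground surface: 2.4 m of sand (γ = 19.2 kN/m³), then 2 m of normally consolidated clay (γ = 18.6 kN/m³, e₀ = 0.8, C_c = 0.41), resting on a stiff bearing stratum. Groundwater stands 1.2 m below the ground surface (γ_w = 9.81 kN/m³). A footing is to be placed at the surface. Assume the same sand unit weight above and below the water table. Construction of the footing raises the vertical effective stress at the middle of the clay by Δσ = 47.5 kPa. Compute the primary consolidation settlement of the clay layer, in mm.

S_c ≈ 147 mm

Mid-depth of clay below the ground surface: z = 2.4 + 2/2 = 3.4 m.
Total vertical stress at mid-clay: σ_v = 19.2×2.4 + 18.6×1 = 64.68 kPa.
Pore pressure: u = 9.81×(3.4 − 1.2) = 21.582 kPa.
Initial effective stress: σ'_0 = σ_v − u = 64.68 − 21.582 = 43.098 kPa.
Final effective stress: σ'_f = σ'_0 + Δσ = 43.098 + 47.5 = 90.598 kPa.
Normally consolidated clay, so the full stress increment lies on the virgin compression line:
S_c = C_c·H/(1+e₀)·log₁₀(σ'_f/σ'_0) = 0.41×2/(1+0.8)×log₁₀(90.598/43.098)
    = 0.45556 × 0.32266 = 0.147 m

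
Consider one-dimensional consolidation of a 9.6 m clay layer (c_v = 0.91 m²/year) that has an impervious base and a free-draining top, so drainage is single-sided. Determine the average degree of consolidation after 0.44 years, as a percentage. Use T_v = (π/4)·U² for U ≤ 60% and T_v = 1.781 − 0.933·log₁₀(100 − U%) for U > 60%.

U ≈ 7.44 %

Drainage path length: H_d = H = 9.6 m (single drainage).
T_v = c_v·t/H_d² = 0.91×0.44/9.6² = 0.0043446.
T_v = 0.0043446 corresponds to the U ≤ 60% branch:
U = √(4T_v/π) = 0.07438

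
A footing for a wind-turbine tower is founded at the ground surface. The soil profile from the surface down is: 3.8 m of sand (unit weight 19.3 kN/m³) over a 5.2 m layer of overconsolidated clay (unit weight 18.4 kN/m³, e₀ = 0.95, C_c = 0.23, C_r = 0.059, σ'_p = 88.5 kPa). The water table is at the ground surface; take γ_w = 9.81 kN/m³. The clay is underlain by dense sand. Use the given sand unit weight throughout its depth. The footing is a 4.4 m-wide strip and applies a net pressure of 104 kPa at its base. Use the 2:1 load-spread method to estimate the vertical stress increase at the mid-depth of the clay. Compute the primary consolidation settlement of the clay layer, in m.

Mid-depth of clay below the ground surface: z = 3.8 + 5.2/2 = 6.4 m.
Total vertical stress at mid-clay: σ_v = 19.3×3.8 + 18.4×2.6 = 121.18 kPa.
Pore pressure: u = 9.81×(6.4 − 0) = 62.784 kPa.
Initial effective stress: σ'_0 = σ_v − u = 121.18 − 62.784 = 58.396 kPa.
Stress increase at mid-clay by the 2:1 spreading method:
Δσ = qB/(B+z) = 104×4.4/(4.4+6.4) = 42.37 kPa
Final effective stress: σ'_f = 58.396 + 42.37 = 100.77 kPa.
σ'_f = 100.77 > σ'_p = 88.5 kPa, so the stress path crosses the preconsolidation pressure — recompression up to σ'_p, then virgin compression beyond:
S_c = H/(1+e₀)·[C_r·log₁₀(σ'_p/σ'_0) + C_c·log₁₀(σ'_f/σ'_p)]
    = 5.2/1.95 × [0.059×log₁₀(88.5/58.396) + 0.23×log₁₀(100.77/88.5)]
    = 2.6667 × [0.010653 + 0.012969] = 0.06299 m

S_c ≈ 0.063 m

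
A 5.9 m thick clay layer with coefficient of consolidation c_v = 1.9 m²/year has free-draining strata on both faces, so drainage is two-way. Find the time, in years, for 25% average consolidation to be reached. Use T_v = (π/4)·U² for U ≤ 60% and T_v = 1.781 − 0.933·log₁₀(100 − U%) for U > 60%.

Drainage path length: H_d = H/2 = 2.95 m (double drainage).
U ≤ 60%: T_v = (π/4)·U² = (π/4)×0.25² = 0.049087.
t = T_v·H_d²/c_v = 0.049087×2.95²/1.9 = 0.2248 years.

t ≈ 0.225 years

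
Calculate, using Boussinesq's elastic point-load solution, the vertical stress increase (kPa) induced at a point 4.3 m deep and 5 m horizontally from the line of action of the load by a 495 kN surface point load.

Δσ_z ≈ 1.51 kPa

Boussinesq vertical stress below a point load on an elastic half-space:
Δσ_z = 3P/(2πz²) · [1 + (r/z)²]^(−5/2)
r/z = 5/4.3 = 1.1628; [1+(r/z)²]^(−5/2) = 0.11786.
Δσ_z = 3×495/(2π×4.3²) × 0.11786 = 12.782 × 0.11786 = 1.506 kPa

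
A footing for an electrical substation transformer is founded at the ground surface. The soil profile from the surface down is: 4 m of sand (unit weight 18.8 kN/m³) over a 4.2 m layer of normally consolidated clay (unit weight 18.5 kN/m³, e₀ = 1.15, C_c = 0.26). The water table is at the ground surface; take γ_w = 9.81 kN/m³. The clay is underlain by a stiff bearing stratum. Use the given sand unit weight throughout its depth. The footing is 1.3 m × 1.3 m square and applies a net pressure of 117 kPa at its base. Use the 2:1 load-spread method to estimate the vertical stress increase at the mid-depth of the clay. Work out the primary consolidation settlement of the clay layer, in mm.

Mid-depth of clay below the ground surface: z = 4 + 4.2/2 = 6.1 m.
Total vertical stress at mid-clay: σ_v = 18.8×4 + 18.5×2.1 = 114.05 kPa.
Pore pressure: u = 9.81×(6.1 − 0) = 59.841 kPa.
Initial effective stress: σ'_0 = σ_v − u = 114.05 − 59.841 = 54.209 kPa.
Stress increase at mid-clay by the 2:1 spreading method:
Δσ = qBL/((B+z)(L+z)) = 117×1.3×1.3/((1.3+6.1)(1.3+6.1)) = 3.6108 kPa
Final effective stress: σ'_f = σ'_0 + Δσ = 54.209 + 3.6108 = 57.82 kPa.
Normally consolidated clay, so the full stress increment lies on the virgin compression line:
S_c = C_c·H/(1+e₀)·log₁₀(σ'_f/σ'_0) = 0.26×4.2/(1+1.15)×log₁₀(57.82/54.209)
    = 0.50791 × 0.028007 = 0.01423 m

S_c ≈ 14.2 mm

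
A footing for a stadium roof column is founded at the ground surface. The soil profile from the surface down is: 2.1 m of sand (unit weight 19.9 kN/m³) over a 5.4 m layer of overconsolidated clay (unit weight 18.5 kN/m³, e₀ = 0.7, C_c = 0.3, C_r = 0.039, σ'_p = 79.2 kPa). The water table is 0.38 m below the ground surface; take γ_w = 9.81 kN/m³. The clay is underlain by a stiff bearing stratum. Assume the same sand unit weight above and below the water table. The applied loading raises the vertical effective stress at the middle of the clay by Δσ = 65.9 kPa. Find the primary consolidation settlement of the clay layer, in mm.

Mid-depth of clay below the ground surface: z = 2.1 + 5.4/2 = 4.8 m.
Total vertical stress at mid-clay: σ_v = 19.9×2.1 + 18.5×2.7 = 91.74 kPa.
Pore pressure: u = 9.81×(4.8 − 0.38) = 43.36 kPa.
Initial effective stress: σ'_0 = σ_v − u = 91.74 − 43.36 = 48.38 kPa.
Final effective stress: σ'_f = 48.38 + 65.9 = 114.28 kPa.
σ'_f = 114.28 > σ'_p = 79.2 kPa, so the stress path crosses the preconsolidation pressure — recompression up to σ'_p, then virgin compression beyond:
S_c = H/(1+e₀)·[C_r·log₁₀(σ'_p/σ'_0) + C_c·log₁₀(σ'_f/σ'_p)]
    = 5.4/1.7 × [0.039×log₁₀(79.2/48.38) + 0.3×log₁₀(114.28/79.2)]
    = 3.1765 × [0.0083483 + 0.047774] = 0.1783 m

S_c ≈ 178 mm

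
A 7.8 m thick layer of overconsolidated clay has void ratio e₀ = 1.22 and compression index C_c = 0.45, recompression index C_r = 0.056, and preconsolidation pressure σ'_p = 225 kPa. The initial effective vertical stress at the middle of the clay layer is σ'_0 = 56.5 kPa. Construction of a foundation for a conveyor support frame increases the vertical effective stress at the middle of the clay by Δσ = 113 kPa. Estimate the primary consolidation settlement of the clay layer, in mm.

Final effective stress: σ'_f = 56.5 + 113 = 169.5 kPa.
σ'_f = 169.5 ≤ σ'_p = 225 kPa, so the clay remains overconsolidated and only the recompression index applies:
S_c = C_r·H/(1+e₀)·log₁₀(σ'_f/σ'_0) = 0.056×7.8/2.22×log₁₀(169.5/56.5)
    = 0.19676 × 0.47712 = 0.09388 m

S_c ≈ 93.9 mm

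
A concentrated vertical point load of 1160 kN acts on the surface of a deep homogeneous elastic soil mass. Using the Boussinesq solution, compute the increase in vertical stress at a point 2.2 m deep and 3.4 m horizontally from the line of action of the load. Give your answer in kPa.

Boussinesq vertical stress below a point load on an elastic half-space:
Δσ_z = 3P/(2πz²) · [1 + (r/z)²]^(−5/2)
r/z = 3.4/2.2 = 1.5455; [1+(r/z)²]^(−5/2) = 0.047316.
Δσ_z = 3×1160/(2π×2.2²) × 0.047316 = 114.43 × 0.047316 = 5.414 kPa

Δσ_z ≈ 5.41 kPa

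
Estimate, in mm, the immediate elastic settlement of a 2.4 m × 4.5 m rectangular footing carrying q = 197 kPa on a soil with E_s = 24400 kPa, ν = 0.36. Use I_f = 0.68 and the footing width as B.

Immediate (elastic) settlement: S_e = q·B·(1−ν²)/E_s · I_f.
S_e = 197 × 2.4 × (1 − 0.36²) / 24400 × 0.68
    = 197 × 2.4 × 0.8704 / 24400 × 0.68
    = 0.01147 m = 11.47 mm

S_e ≈ 11.5 mm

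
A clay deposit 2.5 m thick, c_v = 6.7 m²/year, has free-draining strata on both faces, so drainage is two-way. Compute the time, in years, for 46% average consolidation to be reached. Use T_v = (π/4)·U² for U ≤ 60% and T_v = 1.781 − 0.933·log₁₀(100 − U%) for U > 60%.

Drainage path length: H_d = H/2 = 1.25 m (double drainage).
U ≤ 60%: T_v = (π/4)·U² = (π/4)×0.46² = 0.16619.
t = T_v·H_d²/c_v = 0.16619×1.25²/6.7 = 0.03876 years.

t ≈ 0.0388 years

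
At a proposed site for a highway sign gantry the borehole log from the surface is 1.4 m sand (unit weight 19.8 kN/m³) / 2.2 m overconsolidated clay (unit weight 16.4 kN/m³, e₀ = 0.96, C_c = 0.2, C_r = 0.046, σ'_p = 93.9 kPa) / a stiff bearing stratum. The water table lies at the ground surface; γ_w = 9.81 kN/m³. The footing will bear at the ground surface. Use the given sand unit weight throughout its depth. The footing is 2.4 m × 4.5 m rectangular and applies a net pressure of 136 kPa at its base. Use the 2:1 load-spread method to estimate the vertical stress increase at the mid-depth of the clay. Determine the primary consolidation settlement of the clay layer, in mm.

S_c ≈ 24.8 mm

Mid-depth of clay below the ground surface: z = 1.4 + 2.2/2 = 2.5 m.
Total vertical stress at mid-clay: σ_v = 19.8×1.4 + 16.4×1.1 = 45.76 kPa.
Pore pressure: u = 9.81×(2.5 − 0) = 24.525 kPa.
Initial effective stress: σ'_0 = σ_v − u = 45.76 − 24.525 = 21.235 kPa.
Stress increase at mid-clay by the 2:1 spreading method:
Δσ = qBL/((B+z)(L+z)) = 136×2.4×4.5/((2.4+2.5)(4.5+2.5)) = 42.822 kPa
Final effective stress: σ'_f = 21.235 + 42.822 = 64.057 kPa.
σ'_f = 64.057 ≤ σ'_p = 93.9 kPa, so the clay remains overconsolidated and only the recompression index applies:
S_c = C_r·H/(1+e₀)·log₁₀(σ'_f/σ'_0) = 0.046×2.2/1.96×log₁₀(64.057/21.235)
    = 0.05163 × 0.47951 = 0.02476 m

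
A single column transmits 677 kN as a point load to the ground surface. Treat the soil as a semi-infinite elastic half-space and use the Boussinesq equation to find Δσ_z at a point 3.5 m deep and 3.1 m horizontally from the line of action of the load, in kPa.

Boussinesq vertical stress below a point load on an elastic half-space:
Δσ_z = 3P/(2πz²) · [1 + (r/z)²]^(−5/2)
r/z = 3.1/3.5 = 0.88571; [1+(r/z)²]^(−5/2) = 0.23508.
Δσ_z = 3×677/(2π×3.5²) × 0.23508 = 26.387 × 0.23508 = 6.203 kPa

Δσ_z ≈ 6.2 kPa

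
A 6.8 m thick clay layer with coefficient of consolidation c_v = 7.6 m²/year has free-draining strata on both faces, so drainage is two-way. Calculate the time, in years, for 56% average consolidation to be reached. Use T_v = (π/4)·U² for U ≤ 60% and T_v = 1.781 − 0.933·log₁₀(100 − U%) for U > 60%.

Drainage path length: H_d = H/2 = 3.4 m (double drainage).
U ≤ 60%: T_v = (π/4)·U² = (π/4)×0.56² = 0.2463.
t = T_v·H_d²/c_v = 0.2463×3.4²/7.6 = 0.3746 years.

t ≈ 0.375 years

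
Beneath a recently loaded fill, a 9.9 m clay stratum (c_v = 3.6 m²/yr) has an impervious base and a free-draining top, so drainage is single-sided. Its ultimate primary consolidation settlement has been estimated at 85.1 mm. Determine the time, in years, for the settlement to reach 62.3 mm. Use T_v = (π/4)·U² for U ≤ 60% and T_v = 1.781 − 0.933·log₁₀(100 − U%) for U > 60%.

Drainage path length: H_d = H = 9.9 m (single drainage).
U = S(t)/S_ult = 62.3/85.1 = 0.7321.
U > 60%: T_v = 1.781 − 0.933·log₁₀(100 − 73.208) = 0.44867.
t = T_v·H_d²/c_v = 0.44867×9.9²/3.6 = 12.22 years.

t ≈ 12.2 years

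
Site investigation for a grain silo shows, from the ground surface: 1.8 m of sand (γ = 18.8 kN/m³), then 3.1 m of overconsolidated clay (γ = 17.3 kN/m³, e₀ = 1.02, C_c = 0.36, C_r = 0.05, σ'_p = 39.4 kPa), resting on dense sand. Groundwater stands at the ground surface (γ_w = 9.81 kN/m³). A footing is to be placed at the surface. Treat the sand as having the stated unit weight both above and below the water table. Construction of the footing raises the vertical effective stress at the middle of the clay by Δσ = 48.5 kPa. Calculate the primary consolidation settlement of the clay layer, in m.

Mid-depth of clay below the ground surface: z = 1.8 + 3.1/2 = 3.35 m.
Total vertical stress at mid-clay: σ_v = 18.8×1.8 + 17.3×1.55 = 60.655 kPa.
Pore pressure: u = 9.81×(3.35 − 0) = 32.864 kPa.
Initial effective stress: σ'_0 = σ_v − u = 60.655 − 32.864 = 27.791 kPa.
Final effective stress: σ'_f = 27.791 + 48.5 = 76.291 kPa.
σ'_f = 76.291 > σ'_p = 39.4 kPa, so the stress path crosses the preconsolidation pressure — recompression up to σ'_p, then virgin compression beyond:
S_c = H/(1+e₀)·[C_r·log₁₀(σ'_p/σ'_0) + C_c·log₁₀(σ'_f/σ'_p)]
    = 3.1/2.02 × [0.05×log₁₀(39.4/27.791) + 0.36×log₁₀(76.291/39.4)]
    = 1.5347 × [0.0075796 + 0.10331] = 0.1702 m

S_c ≈ 0.17 m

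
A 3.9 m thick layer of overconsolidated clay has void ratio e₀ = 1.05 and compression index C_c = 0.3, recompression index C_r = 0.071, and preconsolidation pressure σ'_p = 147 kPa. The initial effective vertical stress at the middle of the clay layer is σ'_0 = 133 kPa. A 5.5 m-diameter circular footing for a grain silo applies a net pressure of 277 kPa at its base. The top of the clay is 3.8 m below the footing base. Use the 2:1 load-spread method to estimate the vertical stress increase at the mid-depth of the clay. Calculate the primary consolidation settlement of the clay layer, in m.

Mid-depth of clay below the footing base: z = 3.8 + 3.9/2 = 5.75 m.
Stress increase at mid-clay by the 2:1 spreading method:
Δσ ≈ qD²/(D+z)² = 277×5.5²/(5.5+5.75)² = 66.206 kPa
Final effective stress: σ'_f = 133 + 66.206 = 199.21 kPa.
σ'_f = 199.21 > σ'_p = 147 kPa, so the stress path crosses the preconsolidation pressure — recompression up to σ'_p, then virgin compression beyond:
S_c = H/(1+e₀)·[C_r·log₁₀(σ'_p/σ'_0) + C_c·log₁₀(σ'_f/σ'_p)]
    = 3.9/2.05 × [0.071×log₁₀(147/133) + 0.3×log₁₀(199.21/147)]
    = 1.9024 × [0.0030861 + 0.039598] = 0.0812 m

S_c ≈ 0.0812 m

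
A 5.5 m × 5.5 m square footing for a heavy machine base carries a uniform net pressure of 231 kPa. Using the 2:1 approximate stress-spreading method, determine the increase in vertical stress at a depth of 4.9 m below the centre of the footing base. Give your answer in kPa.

Δσ_z ≈ 64.6 kPa

By the 2:1 method the load spreads at 1 horizontal : 2 vertical, so at depth z the loaded area has grown by z in each plan dimension:
Δσ = qBL/((B+z)(L+z)) = 231×5.5×5.5/((5.5+4.9)(5.5+4.9)) = 64.606 kPa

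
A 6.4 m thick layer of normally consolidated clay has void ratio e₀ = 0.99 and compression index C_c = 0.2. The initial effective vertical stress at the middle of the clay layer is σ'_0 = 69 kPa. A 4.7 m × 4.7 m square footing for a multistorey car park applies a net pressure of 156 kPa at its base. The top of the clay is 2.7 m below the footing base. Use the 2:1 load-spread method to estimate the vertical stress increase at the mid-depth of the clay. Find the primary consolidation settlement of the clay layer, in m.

Mid-depth of clay below the footing base: z = 2.7 + 6.4/2 = 5.9 m.
Stress increase at mid-clay by the 2:1 spreading method:
Δσ = qBL/((B+z)(L+z)) = 156×4.7×4.7/((4.7+5.9)(4.7+5.9)) = 30.67 kPa
Final effective stress: σ'_f = σ'_0 + Δσ = 69 + 30.67 = 99.67 kPa.
Normally consolidated clay, so the full stress increment lies on the virgin compression line:
S_c = C_c·H/(1+e₀)·log₁₀(σ'_f/σ'_0) = 0.2×6.4/(1+0.99)×log₁₀(99.67/69)
    = 0.64322 × 0.15972 = 0.1027 m

S_c ≈ 0.103 m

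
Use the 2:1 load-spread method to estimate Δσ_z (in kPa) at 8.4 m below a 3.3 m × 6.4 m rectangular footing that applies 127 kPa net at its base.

By the 2:1 method the load spreads at 1 horizontal : 2 vertical, so at depth z the loaded area has grown by z in each plan dimension:
Δσ = qBL/((B+z)(L+z)) = 127×3.3×6.4/((3.3+8.4)(6.4+8.4)) = 15.49 kPa

Δσ_z ≈ 15.5 kPa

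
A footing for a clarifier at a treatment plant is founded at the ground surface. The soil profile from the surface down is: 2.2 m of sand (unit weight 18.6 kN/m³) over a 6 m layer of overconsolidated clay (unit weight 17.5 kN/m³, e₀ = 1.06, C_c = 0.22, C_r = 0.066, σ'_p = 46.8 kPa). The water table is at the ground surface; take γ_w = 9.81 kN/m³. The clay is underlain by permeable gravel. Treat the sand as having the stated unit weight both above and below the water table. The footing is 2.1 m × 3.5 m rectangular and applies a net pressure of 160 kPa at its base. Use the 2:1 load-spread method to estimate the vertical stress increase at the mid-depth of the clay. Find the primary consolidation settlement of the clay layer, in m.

S_c ≈ 0.0816 m

Mid-depth of clay below the ground surface: z = 2.2 + 6/2 = 5.2 m.
Total vertical stress at mid-clay: σ_v = 18.6×2.2 + 17.5×3 = 93.42 kPa.
Pore pressure: u = 9.81×(5.2 − 0) = 51.012 kPa.
Initial effective stress: σ'_0 = σ_v − u = 93.42 − 51.012 = 42.408 kPa.
Stress increase at mid-clay by the 2:1 spreading method:
Δσ = qBL/((B+z)(L+z)) = 160×2.1×3.5/((2.1+5.2)(3.5+5.2)) = 18.517 kPa
Final effective stress: σ'_f = 42.408 + 18.517 = 60.925 kPa.
σ'_f = 60.925 > σ'_p = 46.8 kPa, so the stress path crosses the preconsolidation pressure — recompression up to σ'_p, then virgin compression beyond:
S_c = H/(1+e₀)·[C_r·log₁₀(σ'_p/σ'_0) + C_c·log₁₀(σ'_f/σ'_p)]
    = 6/2.06 × [0.066×log₁₀(46.8/42.408) + 0.22×log₁₀(60.925/46.8)]
    = 2.9126 × [0.0028247 + 0.025201] = 0.08163 m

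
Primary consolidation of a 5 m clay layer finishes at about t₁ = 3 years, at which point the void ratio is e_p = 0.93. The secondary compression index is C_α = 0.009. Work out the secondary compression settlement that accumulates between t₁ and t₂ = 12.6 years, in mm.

S_s ≈ 14.5 mm

Secondary compression: S_s = C_α·H/(1+e_p)·log₁₀(t₂/t₁)
S_s = 0.009×5/(1+0.93)×log₁₀(12.6/3)
    = 0.02332 × 0.6232 = 0.01453 m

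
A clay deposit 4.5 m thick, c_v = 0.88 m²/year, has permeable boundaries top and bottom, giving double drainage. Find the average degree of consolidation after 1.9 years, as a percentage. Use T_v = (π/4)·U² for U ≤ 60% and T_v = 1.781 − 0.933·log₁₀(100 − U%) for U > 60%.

U ≈ 64.1 %

Drainage path length: H_d = H/2 = 2.25 m (double drainage).
T_v = c_v·t/H_d² = 0.88×1.9/2.25² = 0.33027.
T_v = 0.33027 corresponds to the U > 60% branch:
U = 1 − 10^((1.781 − T_v)/0.933)/100 = 0.6412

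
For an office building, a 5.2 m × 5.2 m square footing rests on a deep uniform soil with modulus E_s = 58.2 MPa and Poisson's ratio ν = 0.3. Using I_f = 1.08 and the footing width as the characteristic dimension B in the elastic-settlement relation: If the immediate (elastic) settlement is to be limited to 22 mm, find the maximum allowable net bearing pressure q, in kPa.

q ≈ 251 kPa

E_s = 58.2 MPa = 58200 kPa.
S_e = q·B·(1−ν²)/E_s · I_f  ⇒  q = S_e·E_s / (B·(1−ν²)·I_f).
q = 0.022 × 58200 / (5.2 × 0.91 × 1.08) = 250.5 kPa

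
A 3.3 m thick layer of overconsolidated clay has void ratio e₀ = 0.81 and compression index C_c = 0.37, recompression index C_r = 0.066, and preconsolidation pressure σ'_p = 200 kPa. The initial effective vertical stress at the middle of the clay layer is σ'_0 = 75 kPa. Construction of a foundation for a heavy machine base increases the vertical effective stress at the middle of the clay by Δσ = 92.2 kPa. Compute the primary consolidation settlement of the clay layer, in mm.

Final effective stress: σ'_f = 75 + 92.2 = 167.2 kPa.
σ'_f = 167.2 ≤ σ'_p = 200 kPa, so the clay remains overconsolidated and only the recompression index applies:
S_c = C_r·H/(1+e₀)·log₁₀(σ'_f/σ'_0) = 0.066×3.3/1.81×log₁₀(167.2/75)
    = 0.12033 × 0.34818 = 0.0419 m

S_c ≈ 41.9 mm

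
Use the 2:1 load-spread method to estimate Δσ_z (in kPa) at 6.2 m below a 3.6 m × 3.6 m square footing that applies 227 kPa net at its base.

By the 2:1 method the load spreads at 1 horizontal : 2 vertical, so at depth z the loaded area has grown by z in each plan dimension:
Δσ = qBL/((B+z)(L+z)) = 227×3.6×3.6/((3.6+6.2)(3.6+6.2)) = 30.632 kPa

Δσ_z ≈ 30.6 kPa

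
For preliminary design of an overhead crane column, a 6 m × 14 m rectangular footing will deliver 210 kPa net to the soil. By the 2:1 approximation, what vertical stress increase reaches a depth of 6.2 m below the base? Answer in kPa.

Δσ_z ≈ 71.6 kPa

By the 2:1 method the load spreads at 1 horizontal : 2 vertical, so at depth z the loaded area has grown by z in each plan dimension:
Δσ = qBL/((B+z)(L+z)) = 210×6×14/((6+6.2)(14+6.2)) = 71.579 kPa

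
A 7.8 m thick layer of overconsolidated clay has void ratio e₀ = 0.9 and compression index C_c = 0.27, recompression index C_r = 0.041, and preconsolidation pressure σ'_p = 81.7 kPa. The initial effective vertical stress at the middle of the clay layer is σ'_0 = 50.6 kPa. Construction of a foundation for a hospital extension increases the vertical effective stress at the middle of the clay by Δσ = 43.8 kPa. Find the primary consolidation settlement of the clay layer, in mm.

Final effective stress: σ'_f = 50.6 + 43.8 = 94.4 kPa.
σ'_f = 94.4 > σ'_p = 81.7 kPa, so the stress path crosses the preconsolidation pressure — recompression up to σ'_p, then virgin compression beyond:
S_c = H/(1+e₀)·[C_r·log₁₀(σ'_p/σ'_0) + C_c·log₁₀(σ'_f/σ'_p)]
    = 7.8/1.9 × [0.041×log₁₀(81.7/50.6) + 0.27×log₁₀(94.4/81.7)]
    = 4.1053 × [0.0085309 + 0.016942] = 0.1046 m

S_c ≈ 105 mm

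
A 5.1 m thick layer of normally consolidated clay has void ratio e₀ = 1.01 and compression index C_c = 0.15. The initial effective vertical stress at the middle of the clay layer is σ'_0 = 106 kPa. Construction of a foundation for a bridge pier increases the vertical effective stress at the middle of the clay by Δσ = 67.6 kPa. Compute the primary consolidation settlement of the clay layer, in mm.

S_c ≈ 81.5 mm

Final effective stress: σ'_f = σ'_0 + Δσ = 106 + 67.6 = 173.6 kPa.
Normally consolidated clay, so the full stress increment lies on the virgin compression line:
S_c = C_c·H/(1+e₀)·log₁₀(σ'_f/σ'_0) = 0.15×5.1/(1+1.01)×log₁₀(173.6/106)
    = 0.3806 × 0.21424 = 0.08154 m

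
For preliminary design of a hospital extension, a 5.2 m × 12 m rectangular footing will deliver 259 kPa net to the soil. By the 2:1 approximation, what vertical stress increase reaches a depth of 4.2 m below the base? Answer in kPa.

Δσ_z ≈ 106 kPa

By the 2:1 method the load spreads at 1 horizontal : 2 vertical, so at depth z the loaded area has grown by z in each plan dimension:
Δσ = qBL/((B+z)(L+z)) = 259×5.2×12/((5.2+4.2)(12+4.2)) = 106.13 kPa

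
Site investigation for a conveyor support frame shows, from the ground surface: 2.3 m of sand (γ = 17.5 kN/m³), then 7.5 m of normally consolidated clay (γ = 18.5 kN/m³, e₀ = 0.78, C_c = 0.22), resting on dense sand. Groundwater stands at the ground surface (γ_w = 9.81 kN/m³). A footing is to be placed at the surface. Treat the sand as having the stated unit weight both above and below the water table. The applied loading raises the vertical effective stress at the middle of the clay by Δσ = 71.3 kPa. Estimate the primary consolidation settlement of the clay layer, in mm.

S_c ≈ 356 mm

Mid-depth of clay below the ground surface: z = 2.3 + 7.5/2 = 6.05 m.
Total vertical stress at mid-clay: σ_v = 17.5×2.3 + 18.5×3.75 = 109.62 kPa.
Pore pressure: u = 9.81×(6.05 − 0) = 59.351 kPa.
Initial effective stress: σ'_0 = σ_v − u = 109.62 − 59.351 = 50.269 kPa.
Final effective stress: σ'_f = σ'_0 + Δσ = 50.269 + 71.3 = 121.57 kPa.
Normally consolidated clay, so the full stress increment lies on the virgin compression line:
S_c = C_c·H/(1+e₀)·log₁₀(σ'_f/σ'_0) = 0.22×7.5/(1+0.78)×log₁₀(121.57/50.269)
    = 0.92697 × 0.38353 = 0.3555 m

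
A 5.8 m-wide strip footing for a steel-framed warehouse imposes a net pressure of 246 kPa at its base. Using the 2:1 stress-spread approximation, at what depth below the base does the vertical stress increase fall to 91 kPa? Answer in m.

z ≈ 9.88 m

2:1 spreading — at depth z the loaded area has grown by z in each plan dimension:
qB/(B+z) = Δσ_z ⇒ z = qB/Δσ_z − B = 246×5.8/91 − 5.8 = 9.879 m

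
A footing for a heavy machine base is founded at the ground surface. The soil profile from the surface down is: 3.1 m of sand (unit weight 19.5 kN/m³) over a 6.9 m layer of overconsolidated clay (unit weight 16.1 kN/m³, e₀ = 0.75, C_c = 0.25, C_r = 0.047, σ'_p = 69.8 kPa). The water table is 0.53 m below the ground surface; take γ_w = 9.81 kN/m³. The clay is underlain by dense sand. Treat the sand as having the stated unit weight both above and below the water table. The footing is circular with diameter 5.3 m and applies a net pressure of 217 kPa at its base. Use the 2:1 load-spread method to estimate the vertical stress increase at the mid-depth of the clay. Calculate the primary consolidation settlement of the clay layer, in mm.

Mid-depth of clay below the ground surface: z = 3.1 + 6.9/2 = 6.55 m.
Total vertical stress at mid-clay: σ_v = 19.5×3.1 + 16.1×3.45 = 116 kPa.
Pore pressure: u = 9.81×(6.55 − 0.53) = 59.056 kPa.
Initial effective stress: σ'_0 = σ_v − u = 116 − 59.056 = 56.944 kPa.
Stress increase at mid-clay by the 2:1 spreading method:
Δσ ≈ qD²/(D+z)² = 217×5.3²/(5.3+6.55)² = 43.408 kPa
Final effective stress: σ'_f = 56.944 + 43.408 = 100.35 kPa.
σ'_f = 100.35 > σ'_p = 69.8 kPa, so the stress path crosses the preconsolidation pressure — recompression up to σ'_p, then virgin compression beyond:
S_c = H/(1+e₀)·[C_r·log₁₀(σ'_p/σ'_0) + C_c·log₁₀(σ'_f/σ'_p)]
    = 6.9/1.75 × [0.047×log₁₀(69.8/56.944) + 0.25×log₁₀(100.35/69.8)]
    = 3.9429 × [0.0041552 + 0.039415] = 0.1718 m

S_c ≈ 172 mm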